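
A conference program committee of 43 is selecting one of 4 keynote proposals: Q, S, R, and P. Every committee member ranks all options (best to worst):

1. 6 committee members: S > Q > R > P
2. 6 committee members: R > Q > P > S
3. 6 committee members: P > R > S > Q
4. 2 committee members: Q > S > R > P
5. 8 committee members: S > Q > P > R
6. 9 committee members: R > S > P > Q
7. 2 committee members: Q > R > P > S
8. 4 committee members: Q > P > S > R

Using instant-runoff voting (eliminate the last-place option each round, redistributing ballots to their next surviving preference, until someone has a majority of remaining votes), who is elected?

R

Round 1: Q 8, S 14, R 15, P 6. Eliminate P.
Round 2: Q 8, S 14, R 21. Eliminate Q.
Round 3: S 20, R 23. R has a majority.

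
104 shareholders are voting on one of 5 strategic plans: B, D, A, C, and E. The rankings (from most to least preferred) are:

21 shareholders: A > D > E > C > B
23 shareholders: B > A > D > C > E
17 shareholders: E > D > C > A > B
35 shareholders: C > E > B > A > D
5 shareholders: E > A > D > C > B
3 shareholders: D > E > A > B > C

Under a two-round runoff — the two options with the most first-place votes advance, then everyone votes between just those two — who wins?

C

Round 1 first-place votes: B 23, D 3, A 21, C 35, E 22.
C and B advance.
Runoff: C is preferred to B by 78 voters; B by 26.
C wins the runoff.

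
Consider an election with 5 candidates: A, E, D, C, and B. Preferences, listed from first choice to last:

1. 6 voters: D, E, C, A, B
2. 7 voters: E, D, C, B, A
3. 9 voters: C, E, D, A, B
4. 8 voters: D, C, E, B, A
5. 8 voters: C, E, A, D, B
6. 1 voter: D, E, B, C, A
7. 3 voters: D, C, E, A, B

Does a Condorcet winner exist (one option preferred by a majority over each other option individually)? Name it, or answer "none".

none

Checking pairwise contests:
E beats A 42–0.
C beats E 28–14.
E beats D 24–18.
D beats C 25–17.
A beats B 26–16.
Every option loses at least one head-to-head, so there is no Condorcet winner.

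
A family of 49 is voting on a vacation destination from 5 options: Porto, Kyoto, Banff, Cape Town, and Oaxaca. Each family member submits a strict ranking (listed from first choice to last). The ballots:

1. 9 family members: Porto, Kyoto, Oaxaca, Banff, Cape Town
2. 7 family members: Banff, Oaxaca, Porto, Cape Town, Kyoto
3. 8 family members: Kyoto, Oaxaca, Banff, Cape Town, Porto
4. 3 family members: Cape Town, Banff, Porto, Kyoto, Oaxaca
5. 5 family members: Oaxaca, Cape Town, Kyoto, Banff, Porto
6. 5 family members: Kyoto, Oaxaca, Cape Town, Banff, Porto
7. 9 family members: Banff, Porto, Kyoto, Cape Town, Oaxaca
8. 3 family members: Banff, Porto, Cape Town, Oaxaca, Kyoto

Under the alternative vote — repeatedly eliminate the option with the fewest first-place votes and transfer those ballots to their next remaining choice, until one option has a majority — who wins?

Kyoto

Round 1: Porto 9, Kyoto 13, Banff 19, Cape Town 3, Oaxaca 5. Eliminate Cape Town.
Round 2: Porto 9, Kyoto 13, Banff 22, Oaxaca 5. Eliminate Oaxaca.
Round 3: Porto 9, Kyoto 18, Banff 22. Eliminate Porto.
Round 4: Kyoto 27, Banff 22. Kyoto has a majority.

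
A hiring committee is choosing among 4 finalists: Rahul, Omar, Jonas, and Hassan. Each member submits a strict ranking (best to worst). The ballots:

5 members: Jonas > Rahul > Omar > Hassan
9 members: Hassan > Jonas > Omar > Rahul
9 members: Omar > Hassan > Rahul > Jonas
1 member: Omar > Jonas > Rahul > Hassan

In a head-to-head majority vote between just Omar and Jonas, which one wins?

Jonas

Voters preferring Omar to Jonas: 10; preferring Jonas to Omar: 14.
Jonas wins the head-to-head.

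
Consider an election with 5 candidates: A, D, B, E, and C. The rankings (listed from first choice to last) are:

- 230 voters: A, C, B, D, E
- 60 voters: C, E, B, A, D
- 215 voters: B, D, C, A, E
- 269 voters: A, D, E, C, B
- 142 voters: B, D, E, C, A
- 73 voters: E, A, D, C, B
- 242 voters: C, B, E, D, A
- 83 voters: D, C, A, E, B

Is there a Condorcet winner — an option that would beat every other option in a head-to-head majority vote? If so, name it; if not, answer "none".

none

Checking pairwise contests:
D beats A 682–632.
B beats D 889–425.
C beats B 957–357.
A beats E 797–517.
D beats C 782–532.
Every option loses at least one head-to-head, so there is no Condorcet winner.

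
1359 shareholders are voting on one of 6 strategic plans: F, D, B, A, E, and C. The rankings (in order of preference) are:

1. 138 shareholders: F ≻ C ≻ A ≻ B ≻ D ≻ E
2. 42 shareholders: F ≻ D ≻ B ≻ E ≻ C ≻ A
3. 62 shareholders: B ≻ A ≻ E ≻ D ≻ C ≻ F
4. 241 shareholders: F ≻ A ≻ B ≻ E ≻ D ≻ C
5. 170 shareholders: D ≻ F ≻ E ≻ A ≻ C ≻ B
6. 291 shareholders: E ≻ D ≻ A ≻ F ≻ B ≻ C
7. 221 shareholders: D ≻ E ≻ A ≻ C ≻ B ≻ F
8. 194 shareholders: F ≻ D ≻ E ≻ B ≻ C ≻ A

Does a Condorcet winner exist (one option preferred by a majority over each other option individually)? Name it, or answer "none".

D

D vs F: 744–615 for D.
D vs B: 918–441 for D.
D vs A: 918–441 for D.
D vs E: 765–594 for D.
D vs C: 1221–138 for D.
D beats every other option head-to-head.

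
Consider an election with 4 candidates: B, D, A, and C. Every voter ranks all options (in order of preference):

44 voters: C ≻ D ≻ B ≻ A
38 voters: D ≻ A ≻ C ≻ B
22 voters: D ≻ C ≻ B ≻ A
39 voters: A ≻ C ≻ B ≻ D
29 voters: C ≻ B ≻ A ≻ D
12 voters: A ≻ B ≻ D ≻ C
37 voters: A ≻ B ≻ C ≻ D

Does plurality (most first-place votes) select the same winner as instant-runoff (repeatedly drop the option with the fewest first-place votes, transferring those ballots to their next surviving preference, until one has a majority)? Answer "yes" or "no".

Plurality — first-place votes: B 0, D 60, A 88, C 73. Winner: A.
Instant-runoff — R1 B 0, D 60, A 88, C 73 (B out); R2 D 60, A 88, C 73 (D out); R3 A 126, C 95 (A winner). Winner: A.
The two methods agree.

yes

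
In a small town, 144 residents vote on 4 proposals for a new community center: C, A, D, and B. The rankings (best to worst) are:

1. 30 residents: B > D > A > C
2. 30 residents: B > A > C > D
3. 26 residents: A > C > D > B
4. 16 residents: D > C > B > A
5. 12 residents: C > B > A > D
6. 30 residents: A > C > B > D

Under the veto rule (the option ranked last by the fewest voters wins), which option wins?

A

Last-place votes: C 30, A 16, D 72, B 26.
A is ranked last by the fewest voters, so A wins.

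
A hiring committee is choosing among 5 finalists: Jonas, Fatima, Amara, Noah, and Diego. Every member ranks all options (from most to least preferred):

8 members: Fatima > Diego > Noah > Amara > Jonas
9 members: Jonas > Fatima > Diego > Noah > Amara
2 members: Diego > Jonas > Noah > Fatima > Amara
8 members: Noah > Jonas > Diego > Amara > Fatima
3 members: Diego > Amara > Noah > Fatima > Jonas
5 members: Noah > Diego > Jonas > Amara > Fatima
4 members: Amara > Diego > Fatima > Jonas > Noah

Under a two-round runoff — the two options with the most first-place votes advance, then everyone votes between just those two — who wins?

Round 1 first-place votes: Jonas 9, Fatima 8, Amara 4, Noah 13, Diego 5.
Noah and Jonas advance.
Runoff: Noah is preferred to Jonas by 24 voters; Jonas by 15.
Noah wins the runoff.

Noah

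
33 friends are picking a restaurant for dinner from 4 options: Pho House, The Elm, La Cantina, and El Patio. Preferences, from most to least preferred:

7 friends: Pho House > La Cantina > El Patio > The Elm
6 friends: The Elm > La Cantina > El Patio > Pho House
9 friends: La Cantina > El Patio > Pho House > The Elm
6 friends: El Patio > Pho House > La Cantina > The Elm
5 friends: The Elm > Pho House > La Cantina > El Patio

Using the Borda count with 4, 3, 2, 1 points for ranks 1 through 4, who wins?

Pho House: 7·4 + 6·1 + 9·2 + 6·3 + 5·3 = 85
The Elm: 7·1 + 6·4 + 9·1 + 6·1 + 5·4 = 66
La Cantina: 7·3 + 6·3 + 9·4 + 6·2 + 5·2 = 97
El Patio: 7·2 + 6·2 + 9·3 + 6·4 + 5·1 = 82
La Cantina has the highest Borda score (97).

La Cantina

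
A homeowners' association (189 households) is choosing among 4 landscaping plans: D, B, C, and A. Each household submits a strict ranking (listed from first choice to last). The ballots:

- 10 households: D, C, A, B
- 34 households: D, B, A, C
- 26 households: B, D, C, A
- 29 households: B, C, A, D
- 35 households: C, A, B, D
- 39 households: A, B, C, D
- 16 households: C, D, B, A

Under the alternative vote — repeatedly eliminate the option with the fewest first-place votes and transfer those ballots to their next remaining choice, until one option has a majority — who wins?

Round 1: D 44, B 55, C 51, A 39. Eliminate A.
Round 2: D 44, B 94, C 51. Eliminate D.
Round 3: B 128, C 61. B has a majority.

B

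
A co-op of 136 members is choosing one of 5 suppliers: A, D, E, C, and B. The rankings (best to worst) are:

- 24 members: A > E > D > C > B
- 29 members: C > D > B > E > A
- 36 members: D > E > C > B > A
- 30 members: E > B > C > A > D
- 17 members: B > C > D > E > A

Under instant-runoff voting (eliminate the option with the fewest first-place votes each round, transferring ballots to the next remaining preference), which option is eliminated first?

Round 1: A 24, D 36, E 30, C 29, B 17. Eliminate B.

B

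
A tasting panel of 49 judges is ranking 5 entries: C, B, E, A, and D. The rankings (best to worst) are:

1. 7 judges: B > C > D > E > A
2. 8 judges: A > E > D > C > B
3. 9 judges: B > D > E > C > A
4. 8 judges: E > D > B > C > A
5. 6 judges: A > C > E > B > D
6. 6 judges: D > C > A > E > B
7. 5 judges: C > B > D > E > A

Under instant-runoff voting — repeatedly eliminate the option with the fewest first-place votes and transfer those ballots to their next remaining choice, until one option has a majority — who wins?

Round 1: C 5, B 16, E 8, A 14, D 6. Eliminate C.
Round 2: B 21, E 8, A 14, D 6. Eliminate D.
Round 3: B 21, E 8, A 20. Eliminate E.
Round 4: B 29, A 20. B has a majority.

B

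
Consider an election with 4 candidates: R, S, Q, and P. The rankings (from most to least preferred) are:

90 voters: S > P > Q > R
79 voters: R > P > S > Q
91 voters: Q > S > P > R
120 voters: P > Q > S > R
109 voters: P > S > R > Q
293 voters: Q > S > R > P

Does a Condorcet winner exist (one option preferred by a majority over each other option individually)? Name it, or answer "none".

none

Checking pairwise contests:
S beats R 703–79.
Q beats S 504–278.
P beats Q 398–384.
S beats P 474–308.
Every option loses at least one head-to-head, so there is no Condorcet winner.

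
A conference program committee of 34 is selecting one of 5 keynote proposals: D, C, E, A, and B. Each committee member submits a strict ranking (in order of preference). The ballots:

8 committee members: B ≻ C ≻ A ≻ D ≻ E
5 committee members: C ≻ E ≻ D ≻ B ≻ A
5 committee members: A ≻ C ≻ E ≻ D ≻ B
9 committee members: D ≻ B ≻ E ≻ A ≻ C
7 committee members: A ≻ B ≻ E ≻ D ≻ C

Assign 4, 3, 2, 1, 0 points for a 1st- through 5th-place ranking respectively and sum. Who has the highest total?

B

D: 8·1 + 5·2 + 5·1 + 9·4 + 7·1 = 66
C: 8·3 + 5·4 + 5·3 + 9·0 + 7·0 = 59
E: 8·0 + 5·3 + 5·2 + 9·2 + 7·2 = 57
A: 8·2 + 5·0 + 5·4 + 9·1 + 7·4 = 73
B: 8·4 + 5·1 + 5·0 + 9·3 + 7·3 = 85
B has the highest Borda score (85).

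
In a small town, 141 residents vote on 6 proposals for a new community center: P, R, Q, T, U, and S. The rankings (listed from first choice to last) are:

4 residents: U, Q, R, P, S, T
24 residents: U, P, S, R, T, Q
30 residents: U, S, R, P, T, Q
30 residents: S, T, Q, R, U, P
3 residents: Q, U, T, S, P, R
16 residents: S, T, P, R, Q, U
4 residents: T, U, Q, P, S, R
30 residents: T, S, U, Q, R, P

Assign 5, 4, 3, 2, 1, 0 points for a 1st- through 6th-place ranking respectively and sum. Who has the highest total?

P: 4·2 + 24·4 + 30·2 + 30·0 + 3·1 + 16·3 + 4·2 + 30·0 = 223
R: 4·3 + 24·2 + 30·3 + 30·2 + 3·0 + 16·2 + 4·0 + 30·1 = 272
Q: 4·4 + 24·0 + 30·0 + 30·3 + 3·5 + 16·1 + 4·3 + 30·2 = 209
T: 4·0 + 24·1 + 30·1 + 30·4 + 3·3 + 16·4 + 4·5 + 30·5 = 417
U: 4·5 + 24·5 + 30·5 + 30·1 + 3·4 + 16·0 + 4·4 + 30·3 = 438
S: 4·1 + 24·3 + 30·4 + 30·5 + 3·2 + 16·5 + 4·1 + 30·4 = 556
S has the highest Borda score (556).

S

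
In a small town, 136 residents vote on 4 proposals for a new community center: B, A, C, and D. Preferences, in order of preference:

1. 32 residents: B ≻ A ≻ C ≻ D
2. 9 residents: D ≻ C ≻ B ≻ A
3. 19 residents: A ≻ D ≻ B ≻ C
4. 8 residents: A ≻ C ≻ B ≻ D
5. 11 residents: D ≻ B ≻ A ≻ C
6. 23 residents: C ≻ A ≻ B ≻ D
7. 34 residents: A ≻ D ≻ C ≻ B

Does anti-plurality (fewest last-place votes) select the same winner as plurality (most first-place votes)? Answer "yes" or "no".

Anti-plurality — last-place votes: B 34, A 9, C 30, D 63. Winner: A.
Plurality — first-place votes: B 32, A 61, C 23, D 20. Winner: A.
The two methods agree.

yes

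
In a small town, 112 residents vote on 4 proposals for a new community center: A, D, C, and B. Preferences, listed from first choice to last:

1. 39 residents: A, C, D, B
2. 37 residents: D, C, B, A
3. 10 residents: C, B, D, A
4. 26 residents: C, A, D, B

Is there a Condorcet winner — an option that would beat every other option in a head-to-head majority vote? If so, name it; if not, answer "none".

C vs A: 73–39 for C.
C vs D: 75–37 for C.
C vs B: 112–0 for C.
C beats every other option head-to-head.

C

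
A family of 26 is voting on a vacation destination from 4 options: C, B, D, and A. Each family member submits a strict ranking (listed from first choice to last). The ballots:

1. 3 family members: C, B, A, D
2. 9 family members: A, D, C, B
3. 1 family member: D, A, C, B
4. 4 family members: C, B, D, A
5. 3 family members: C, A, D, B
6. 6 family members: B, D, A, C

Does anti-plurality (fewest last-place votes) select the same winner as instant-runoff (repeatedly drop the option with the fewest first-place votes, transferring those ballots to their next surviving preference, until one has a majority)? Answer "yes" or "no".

no

Anti-plurality — last-place votes: C 6, B 13, D 3, A 4. Winner: D.
Instant-runoff — R1 C 10, B 6, D 1, A 9 (D out); R2 C 10, B 6, A 10 (B out); R3 C 10, A 16 (A winner). Winner: A.
The two methods disagree.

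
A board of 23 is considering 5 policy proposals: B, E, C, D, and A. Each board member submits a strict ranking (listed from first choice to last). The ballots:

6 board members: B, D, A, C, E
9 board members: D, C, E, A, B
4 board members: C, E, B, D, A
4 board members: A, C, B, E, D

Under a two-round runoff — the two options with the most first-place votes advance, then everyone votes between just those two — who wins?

Round 1 first-place votes: B 6, E 0, C 4, D 9, A 4.
D and B advance.
Runoff: D is preferred to B by 9 voters; B by 14.
B wins the runoff.

B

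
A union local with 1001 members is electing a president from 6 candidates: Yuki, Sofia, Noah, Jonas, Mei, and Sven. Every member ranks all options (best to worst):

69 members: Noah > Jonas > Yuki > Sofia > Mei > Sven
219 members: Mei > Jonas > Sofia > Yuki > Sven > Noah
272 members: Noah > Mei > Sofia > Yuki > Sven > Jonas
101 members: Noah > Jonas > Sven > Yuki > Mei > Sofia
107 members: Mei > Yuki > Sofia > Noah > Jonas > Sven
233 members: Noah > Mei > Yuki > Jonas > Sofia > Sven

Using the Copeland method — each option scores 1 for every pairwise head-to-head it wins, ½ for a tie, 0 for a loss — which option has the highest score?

Noah

Yuki: beats Sofia, Jonas, and Sven; loses to Noah and Mei → score 3.
Sofia: beats Sven; loses to Yuki, Noah, Jonas, and Mei → score 1.
Noah: beats Yuki, Sofia, Jonas, Mei, and Sven → score 5.
Jonas: beats Sofia and Sven; loses to Yuki, Noah, and Mei → score 2.
Mei: beats Yuki, Sofia, Jonas, and Sven; loses to Noah → score 4.
Sven: loses to Yuki, Sofia, Noah, Jonas, and Mei → score 0.
Noah has the best pairwise record.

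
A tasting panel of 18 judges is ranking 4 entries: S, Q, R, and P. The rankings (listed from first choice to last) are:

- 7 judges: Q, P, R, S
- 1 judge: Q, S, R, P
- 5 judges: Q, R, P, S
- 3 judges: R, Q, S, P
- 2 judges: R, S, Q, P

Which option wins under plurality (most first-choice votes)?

Q

First-place votes: S 0, Q 13, R 5, P 0.
Q has the most first-place votes.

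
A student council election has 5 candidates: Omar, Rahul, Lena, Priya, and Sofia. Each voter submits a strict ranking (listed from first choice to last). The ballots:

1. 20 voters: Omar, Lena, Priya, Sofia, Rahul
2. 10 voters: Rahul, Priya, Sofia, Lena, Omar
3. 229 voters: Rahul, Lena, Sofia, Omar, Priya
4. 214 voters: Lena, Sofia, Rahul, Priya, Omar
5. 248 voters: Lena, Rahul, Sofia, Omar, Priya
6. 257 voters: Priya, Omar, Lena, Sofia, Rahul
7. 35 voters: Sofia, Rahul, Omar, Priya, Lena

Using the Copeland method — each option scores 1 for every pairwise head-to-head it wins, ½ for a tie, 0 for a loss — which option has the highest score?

Lena

Omar: beats Priya; loses to Rahul, Lena, and Sofia → score 1.
Rahul: beats Omar and Priya; loses to Lena and Sofia → score 2.
Lena: beats Omar, Rahul, Priya, and Sofia → score 4.
Priya: loses to Omar, Rahul, Lena, and Sofia → score 0.
Sofia: beats Omar, Rahul, and Priya; loses to Lena → score 3.
Lena has the best pairwise record.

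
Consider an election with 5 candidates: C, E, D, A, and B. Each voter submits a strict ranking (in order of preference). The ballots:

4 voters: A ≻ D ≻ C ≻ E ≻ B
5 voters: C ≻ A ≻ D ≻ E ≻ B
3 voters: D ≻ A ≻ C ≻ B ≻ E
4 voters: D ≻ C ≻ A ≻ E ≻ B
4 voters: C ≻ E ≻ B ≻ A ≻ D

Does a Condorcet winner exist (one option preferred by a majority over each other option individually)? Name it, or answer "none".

Checking pairwise contests:
D beats C 11–9.
C beats E 20–0.
A beats D 13–7.
C beats A 13–7.
C beats B 20–0.
Every option loses at least one head-to-head, so there is no Condorcet winner.

none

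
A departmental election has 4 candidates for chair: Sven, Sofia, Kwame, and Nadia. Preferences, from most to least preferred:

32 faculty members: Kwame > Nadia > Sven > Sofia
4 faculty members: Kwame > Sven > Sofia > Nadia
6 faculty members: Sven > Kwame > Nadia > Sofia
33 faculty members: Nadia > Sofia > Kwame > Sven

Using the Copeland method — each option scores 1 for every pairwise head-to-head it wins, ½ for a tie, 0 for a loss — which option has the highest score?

Kwame

Sven: beats Sofia; loses to Kwame and Nadia → score 1.
Sofia: loses to Sven, Kwame, and Nadia → score 0.
Kwame: beats Sven, Sofia, and Nadia → score 3.
Nadia: beats Sven and Sofia; loses to Kwame → score 2.
Kwame has the best pairwise record.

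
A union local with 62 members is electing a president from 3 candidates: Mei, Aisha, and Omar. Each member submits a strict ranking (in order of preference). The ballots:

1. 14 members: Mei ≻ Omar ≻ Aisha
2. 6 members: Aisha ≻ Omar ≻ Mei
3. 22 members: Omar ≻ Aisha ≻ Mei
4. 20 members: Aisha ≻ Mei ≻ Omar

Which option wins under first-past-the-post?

First-place votes: Mei 14, Aisha 26, Omar 22.
Aisha has the most first-place votes.

Aisha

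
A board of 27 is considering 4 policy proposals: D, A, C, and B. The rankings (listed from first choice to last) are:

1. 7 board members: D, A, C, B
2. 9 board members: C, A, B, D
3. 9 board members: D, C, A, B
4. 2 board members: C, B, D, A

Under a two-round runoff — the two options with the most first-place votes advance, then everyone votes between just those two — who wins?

D

Round 1 first-place votes: D 16, A 0, C 11, B 0.
D and C advance.
Runoff: D is preferred to C by 16 voters; C by 11.
D wins the runoff.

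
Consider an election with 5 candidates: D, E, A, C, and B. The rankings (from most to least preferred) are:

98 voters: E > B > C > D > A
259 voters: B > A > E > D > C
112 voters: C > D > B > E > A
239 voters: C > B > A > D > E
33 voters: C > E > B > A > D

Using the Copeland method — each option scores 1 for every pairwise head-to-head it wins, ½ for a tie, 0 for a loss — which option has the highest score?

C

D: loses to E, A, C, and B → score 0.
E: beats D; loses to A, C, and B → score 1.
A: beats D and E; loses to C and B → score 2.
C: beats D, E, A, and B → score 4.
B: beats D, E, and A; loses to C → score 3.
C has the best pairwise record.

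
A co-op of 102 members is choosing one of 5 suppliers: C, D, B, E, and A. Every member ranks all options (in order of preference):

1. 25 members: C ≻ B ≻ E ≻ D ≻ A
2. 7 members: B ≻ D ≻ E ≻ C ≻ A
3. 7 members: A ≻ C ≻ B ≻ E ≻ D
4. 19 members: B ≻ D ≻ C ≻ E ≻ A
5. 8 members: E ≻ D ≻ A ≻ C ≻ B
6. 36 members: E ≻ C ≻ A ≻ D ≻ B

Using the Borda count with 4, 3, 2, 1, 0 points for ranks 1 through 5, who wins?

C

C: 25·4 + 7·1 + 7·3 + 19·2 + 8·1 + 36·3 = 282
D: 25·1 + 7·3 + 7·0 + 19·3 + 8·3 + 36·1 = 163
B: 25·3 + 7·4 + 7·2 + 19·4 + 8·0 + 36·0 = 193
E: 25·2 + 7·2 + 7·1 + 19·1 + 8·4 + 36·4 = 266
A: 25·0 + 7·0 + 7·4 + 19·0 + 8·2 + 36·2 = 116
C has the highest Borda score (282).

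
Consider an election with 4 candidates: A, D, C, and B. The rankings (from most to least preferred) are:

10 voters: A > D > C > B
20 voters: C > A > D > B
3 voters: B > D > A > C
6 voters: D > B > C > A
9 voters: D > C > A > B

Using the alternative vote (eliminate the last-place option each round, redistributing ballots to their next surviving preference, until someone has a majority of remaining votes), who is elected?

D

Round 1: A 10, D 15, C 20, B 3. Eliminate B.
Round 2: A 10, D 18, C 20. Eliminate A.
Round 3: D 28, C 20. D has a majority.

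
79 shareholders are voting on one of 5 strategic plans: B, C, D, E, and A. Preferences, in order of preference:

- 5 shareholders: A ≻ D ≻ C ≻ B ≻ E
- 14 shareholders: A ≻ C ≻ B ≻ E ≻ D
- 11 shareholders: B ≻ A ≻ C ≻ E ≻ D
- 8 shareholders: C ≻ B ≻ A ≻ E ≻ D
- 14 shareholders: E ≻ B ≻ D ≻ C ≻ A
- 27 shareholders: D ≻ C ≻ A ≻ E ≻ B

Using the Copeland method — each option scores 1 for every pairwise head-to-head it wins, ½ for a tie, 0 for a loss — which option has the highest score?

C

B: beats D; loses to C, E, and A → score 1.
C: beats B, E, and A; loses to D → score 3.
D: beats C and A; loses to B and E → score 2.
E: beats B and D; loses to C and A → score 2.
A: beats B and E; loses to C and D → score 2.
C has the best pairwise record.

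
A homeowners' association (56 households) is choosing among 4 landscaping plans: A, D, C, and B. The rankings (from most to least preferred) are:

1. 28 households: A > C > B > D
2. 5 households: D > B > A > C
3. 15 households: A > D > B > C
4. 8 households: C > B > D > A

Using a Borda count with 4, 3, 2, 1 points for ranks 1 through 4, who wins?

A: 28·4 + 5·2 + 15·4 + 8·1 = 190
D: 28·1 + 5·4 + 15·3 + 8·2 = 109
C: 28·3 + 5·1 + 15·1 + 8·4 = 136
B: 28·2 + 5·3 + 15·2 + 8·3 = 125
A has the highest Borda score (190).

A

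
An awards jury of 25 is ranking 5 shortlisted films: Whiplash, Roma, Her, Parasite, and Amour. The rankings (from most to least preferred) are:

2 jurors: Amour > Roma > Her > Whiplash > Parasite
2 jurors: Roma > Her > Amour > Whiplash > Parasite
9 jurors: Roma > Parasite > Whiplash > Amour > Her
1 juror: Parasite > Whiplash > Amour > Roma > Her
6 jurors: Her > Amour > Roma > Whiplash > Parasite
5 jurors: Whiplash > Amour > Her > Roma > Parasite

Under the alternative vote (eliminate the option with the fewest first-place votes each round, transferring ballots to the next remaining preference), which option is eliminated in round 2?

Round 1: Whiplash 5, Roma 11, Her 6, Parasite 1, Amour 2. Eliminate Parasite.
Round 2: Whiplash 6, Roma 11, Her 6, Amour 2. Eliminate Amour.

Amour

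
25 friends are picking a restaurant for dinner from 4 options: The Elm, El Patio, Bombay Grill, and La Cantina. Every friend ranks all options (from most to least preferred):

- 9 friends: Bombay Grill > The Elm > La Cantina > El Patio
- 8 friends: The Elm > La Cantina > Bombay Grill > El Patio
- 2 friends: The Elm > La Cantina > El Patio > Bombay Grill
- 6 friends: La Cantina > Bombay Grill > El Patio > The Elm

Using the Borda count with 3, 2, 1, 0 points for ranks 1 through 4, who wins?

The Elm

The Elm: 9·2 + 8·3 + 2·3 + 6·0 = 48
El Patio: 9·0 + 8·0 + 2·1 + 6·1 = 8
Bombay Grill: 9·3 + 8·1 + 2·0 + 6·2 = 47
La Cantina: 9·1 + 8·2 + 2·2 + 6·3 = 47
The Elm has the highest Borda score (48).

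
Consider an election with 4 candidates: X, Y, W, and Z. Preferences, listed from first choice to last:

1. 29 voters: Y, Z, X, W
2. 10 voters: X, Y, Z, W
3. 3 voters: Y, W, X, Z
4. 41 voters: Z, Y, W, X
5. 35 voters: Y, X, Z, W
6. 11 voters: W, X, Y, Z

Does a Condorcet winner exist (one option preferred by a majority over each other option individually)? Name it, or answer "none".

Y vs X: 108–21 for Y.
Y vs W: 118–11 for Y.
Y vs Z: 88–41 for Y.
Y beats every other option head-to-head.

Y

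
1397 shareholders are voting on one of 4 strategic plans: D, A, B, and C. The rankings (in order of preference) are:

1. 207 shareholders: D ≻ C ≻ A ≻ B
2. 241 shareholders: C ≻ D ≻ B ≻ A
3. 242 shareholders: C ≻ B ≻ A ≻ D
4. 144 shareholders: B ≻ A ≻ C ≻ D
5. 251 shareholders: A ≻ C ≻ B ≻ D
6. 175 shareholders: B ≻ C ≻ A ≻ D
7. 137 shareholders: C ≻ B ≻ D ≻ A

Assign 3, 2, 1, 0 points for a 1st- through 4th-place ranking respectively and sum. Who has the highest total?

D: 207·3 + 241·2 + 242·0 + 144·0 + 251·0 + 175·0 + 137·1 = 1240
A: 207·1 + 241·0 + 242·1 + 144·2 + 251·3 + 175·1 + 137·0 = 1665
B: 207·0 + 241·1 + 242·2 + 144·3 + 251·1 + 175·3 + 137·2 = 2207
C: 207·2 + 241·3 + 242·3 + 144·1 + 251·2 + 175·2 + 137·3 = 3270
C has the highest Borda score (3270).

C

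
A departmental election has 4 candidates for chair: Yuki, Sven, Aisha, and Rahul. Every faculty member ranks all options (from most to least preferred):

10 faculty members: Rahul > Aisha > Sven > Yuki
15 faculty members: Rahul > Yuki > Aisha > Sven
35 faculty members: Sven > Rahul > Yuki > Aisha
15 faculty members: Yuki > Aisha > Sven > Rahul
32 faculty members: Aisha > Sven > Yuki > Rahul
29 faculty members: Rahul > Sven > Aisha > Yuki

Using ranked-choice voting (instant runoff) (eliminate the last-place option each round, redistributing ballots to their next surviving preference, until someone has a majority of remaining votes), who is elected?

Round 1: Yuki 15, Sven 35, Aisha 32, Rahul 54. Eliminate Yuki.
Round 2: Sven 35, Aisha 47, Rahul 54. Eliminate Sven.
Round 3: Aisha 47, Rahul 89. Rahul has a majority.

Rahul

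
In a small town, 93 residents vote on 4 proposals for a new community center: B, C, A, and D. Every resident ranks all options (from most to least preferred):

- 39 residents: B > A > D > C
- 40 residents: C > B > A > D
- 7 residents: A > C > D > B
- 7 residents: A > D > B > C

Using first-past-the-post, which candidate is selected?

C

First-place votes: B 39, C 40, A 14, D 0.
C has the most first-place votes.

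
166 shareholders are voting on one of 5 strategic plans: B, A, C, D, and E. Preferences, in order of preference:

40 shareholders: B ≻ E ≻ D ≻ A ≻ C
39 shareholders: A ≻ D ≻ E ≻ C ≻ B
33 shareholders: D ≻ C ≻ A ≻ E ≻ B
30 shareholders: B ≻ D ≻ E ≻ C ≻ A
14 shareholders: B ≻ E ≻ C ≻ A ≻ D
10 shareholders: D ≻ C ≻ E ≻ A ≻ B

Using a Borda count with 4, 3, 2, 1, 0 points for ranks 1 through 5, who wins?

B: 40·4 + 39·0 + 33·0 + 30·4 + 14·4 + 10·0 = 336
A: 40·1 + 39·4 + 33·2 + 30·0 + 14·1 + 10·1 = 286
C: 40·0 + 39·1 + 33·3 + 30·1 + 14·2 + 10·3 = 226
D: 40·2 + 39·3 + 33·4 + 30·3 + 14·0 + 10·4 = 459
E: 40·3 + 39·2 + 33·1 + 30·2 + 14·3 + 10·2 = 353
D has the highest Borda score (459).

D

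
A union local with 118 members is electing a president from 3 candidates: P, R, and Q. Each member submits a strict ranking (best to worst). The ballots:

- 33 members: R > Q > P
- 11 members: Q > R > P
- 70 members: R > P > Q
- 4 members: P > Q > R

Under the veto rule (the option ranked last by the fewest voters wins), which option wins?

Last-place votes: P 44, R 4, Q 70.
R is ranked last by the fewest voters, so R wins.

R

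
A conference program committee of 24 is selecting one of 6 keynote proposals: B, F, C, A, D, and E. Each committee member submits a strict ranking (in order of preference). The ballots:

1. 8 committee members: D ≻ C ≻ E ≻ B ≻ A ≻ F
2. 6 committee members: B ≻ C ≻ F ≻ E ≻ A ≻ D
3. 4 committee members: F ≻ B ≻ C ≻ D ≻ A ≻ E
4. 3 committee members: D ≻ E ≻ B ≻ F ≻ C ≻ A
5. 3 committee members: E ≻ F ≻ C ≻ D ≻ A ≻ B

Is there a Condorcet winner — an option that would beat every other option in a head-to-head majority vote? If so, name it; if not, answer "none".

none

Checking pairwise contests:
D beats B 14–10.
B beats F 17–7.
B beats C 13–11.
B beats A 21–3.
F beats D 13–11.
C beats E 18–6.
Every option loses at least one head-to-head, so there is no Condorcet winner.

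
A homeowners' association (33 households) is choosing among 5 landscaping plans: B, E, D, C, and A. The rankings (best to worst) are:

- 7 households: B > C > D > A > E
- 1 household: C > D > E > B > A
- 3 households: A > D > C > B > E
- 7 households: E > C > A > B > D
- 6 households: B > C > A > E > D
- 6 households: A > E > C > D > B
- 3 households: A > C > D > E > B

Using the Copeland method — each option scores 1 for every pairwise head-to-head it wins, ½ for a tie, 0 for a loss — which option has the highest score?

C

B: beats D; loses to E, C, and A → score 1.
E: beats B and D; loses to C and A → score 2.
D: loses to B, E, C, and A → score 0.
C: beats B, E, D, and A → score 4.
A: beats B, E, and D; loses to C → score 3.
C has the best pairwise record.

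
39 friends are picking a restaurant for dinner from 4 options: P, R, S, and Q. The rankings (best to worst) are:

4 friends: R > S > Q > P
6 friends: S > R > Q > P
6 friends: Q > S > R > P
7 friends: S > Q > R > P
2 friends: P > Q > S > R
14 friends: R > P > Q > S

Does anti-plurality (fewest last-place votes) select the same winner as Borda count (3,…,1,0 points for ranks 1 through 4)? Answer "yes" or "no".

no

Anti-plurality — last-place votes: P 23, R 2, S 14, Q 0. Winner: Q.
Borda — scores: P 34, R 79, S 61, Q 60. Winner: R.
The two methods disagree.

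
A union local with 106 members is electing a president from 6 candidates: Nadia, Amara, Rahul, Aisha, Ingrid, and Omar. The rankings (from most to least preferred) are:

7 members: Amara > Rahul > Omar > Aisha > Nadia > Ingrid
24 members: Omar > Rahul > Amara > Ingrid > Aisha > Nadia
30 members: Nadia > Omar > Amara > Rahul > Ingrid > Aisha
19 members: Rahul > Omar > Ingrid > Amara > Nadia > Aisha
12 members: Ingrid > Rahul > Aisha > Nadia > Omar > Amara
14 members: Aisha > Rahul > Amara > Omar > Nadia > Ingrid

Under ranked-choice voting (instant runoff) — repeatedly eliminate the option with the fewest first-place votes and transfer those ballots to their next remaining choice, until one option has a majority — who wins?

Rahul

Round 1: Nadia 30, Amara 7, Rahul 19, Aisha 14, Ingrid 12, Omar 24. Eliminate Amara.
Round 2: Nadia 30, Rahul 26, Aisha 14, Ingrid 12, Omar 24. Eliminate Ingrid.
Round 3: Nadia 30, Rahul 38, Aisha 14, Omar 24. Eliminate Aisha.
Round 4: Nadia 30, Rahul 52, Omar 24. Eliminate Omar.
Round 5: Nadia 30, Rahul 76. Rahul has a majority.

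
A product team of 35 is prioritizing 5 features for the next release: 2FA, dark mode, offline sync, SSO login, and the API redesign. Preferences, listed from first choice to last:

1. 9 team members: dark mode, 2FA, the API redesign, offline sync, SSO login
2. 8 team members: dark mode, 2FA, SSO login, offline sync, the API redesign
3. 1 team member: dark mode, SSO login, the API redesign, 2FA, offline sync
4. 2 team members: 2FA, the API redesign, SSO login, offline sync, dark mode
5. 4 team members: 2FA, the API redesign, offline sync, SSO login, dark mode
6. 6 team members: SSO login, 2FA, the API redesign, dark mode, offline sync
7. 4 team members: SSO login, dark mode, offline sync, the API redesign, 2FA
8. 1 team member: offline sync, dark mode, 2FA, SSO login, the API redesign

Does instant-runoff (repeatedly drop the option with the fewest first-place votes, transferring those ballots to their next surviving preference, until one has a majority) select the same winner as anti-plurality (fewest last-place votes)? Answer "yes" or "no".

no

Instant-runoff — R1 2FA 6, dark mode 18, offline sync 1, SSO login 10, the API redesign 0 (dark mode winner). Winner: dark mode.
Anti-plurality — last-place votes: 2FA 4, dark mode 6, offline sync 7, SSO login 9, the API redesign 9. Winner: 2FA.
The two methods disagree.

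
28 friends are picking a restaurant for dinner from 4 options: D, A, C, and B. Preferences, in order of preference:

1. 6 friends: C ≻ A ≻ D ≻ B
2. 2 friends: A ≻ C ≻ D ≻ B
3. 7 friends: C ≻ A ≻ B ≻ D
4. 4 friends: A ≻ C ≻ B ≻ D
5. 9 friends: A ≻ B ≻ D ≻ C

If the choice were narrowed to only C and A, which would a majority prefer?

Voters preferring C to A: 13; preferring A to C: 15.
A wins the head-to-head.

A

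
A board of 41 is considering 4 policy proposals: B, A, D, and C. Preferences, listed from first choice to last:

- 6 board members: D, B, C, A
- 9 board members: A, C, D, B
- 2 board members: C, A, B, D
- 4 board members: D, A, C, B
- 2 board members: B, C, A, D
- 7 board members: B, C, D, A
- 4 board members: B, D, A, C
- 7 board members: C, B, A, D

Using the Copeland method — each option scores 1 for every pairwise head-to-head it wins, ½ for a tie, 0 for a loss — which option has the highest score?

C

B: beats A and D; loses to C → score 2.
A: loses to B, D, and C → score 0.
D: beats A; loses to B and C → score 1.
C: beats B, A, and D → score 3.
C has the best pairwise record.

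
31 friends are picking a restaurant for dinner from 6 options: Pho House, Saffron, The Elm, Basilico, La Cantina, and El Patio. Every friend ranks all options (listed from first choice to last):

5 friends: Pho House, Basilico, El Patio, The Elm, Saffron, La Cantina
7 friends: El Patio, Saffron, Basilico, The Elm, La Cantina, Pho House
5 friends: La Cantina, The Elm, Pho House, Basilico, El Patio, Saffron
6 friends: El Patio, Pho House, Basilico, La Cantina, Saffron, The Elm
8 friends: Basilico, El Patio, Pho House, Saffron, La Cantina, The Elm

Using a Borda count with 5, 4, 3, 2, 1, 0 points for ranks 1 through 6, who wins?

El Patio

Pho House: 5·5 + 7·0 + 5·3 + 6·4 + 8·3 = 88
Saffron: 5·1 + 7·4 + 5·0 + 6·1 + 8·2 = 55
The Elm: 5·2 + 7·2 + 5·4 + 6·0 + 8·0 = 44
Basilico: 5·4 + 7·3 + 5·2 + 6·3 + 8·5 = 109
La Cantina: 5·0 + 7·1 + 5·5 + 6·2 + 8·1 = 52
El Patio: 5·3 + 7·5 + 5·1 + 6·5 + 8·4 = 117
El Patio has the highest Borda score (117).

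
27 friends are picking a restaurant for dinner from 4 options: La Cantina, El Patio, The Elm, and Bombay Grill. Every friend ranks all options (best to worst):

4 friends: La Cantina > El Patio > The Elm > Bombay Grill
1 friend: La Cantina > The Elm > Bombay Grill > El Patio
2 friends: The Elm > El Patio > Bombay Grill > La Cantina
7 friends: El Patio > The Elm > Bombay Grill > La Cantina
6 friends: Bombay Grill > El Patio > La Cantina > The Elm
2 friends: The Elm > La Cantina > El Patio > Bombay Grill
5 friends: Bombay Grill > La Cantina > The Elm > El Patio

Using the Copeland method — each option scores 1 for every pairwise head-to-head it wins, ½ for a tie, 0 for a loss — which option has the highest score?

El Patio

La Cantina: beats The Elm; loses to El Patio and Bombay Grill → score 1.
El Patio: beats La Cantina, The Elm, and Bombay Grill → score 3.
The Elm: beats Bombay Grill; loses to La Cantina and El Patio → score 1.
Bombay Grill: beats La Cantina; loses to El Patio and The Elm → score 1.
El Patio has the best pairwise record.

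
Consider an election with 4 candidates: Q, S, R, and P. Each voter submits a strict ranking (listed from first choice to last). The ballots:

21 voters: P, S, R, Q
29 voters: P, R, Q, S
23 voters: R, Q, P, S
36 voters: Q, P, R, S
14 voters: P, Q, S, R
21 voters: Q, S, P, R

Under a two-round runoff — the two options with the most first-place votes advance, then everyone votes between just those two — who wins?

Round 1 first-place votes: Q 57, S 0, R 23, P 64.
P and Q advance.
Runoff: P is preferred to Q by 64 voters; Q by 80.
Q wins the runoff.

Q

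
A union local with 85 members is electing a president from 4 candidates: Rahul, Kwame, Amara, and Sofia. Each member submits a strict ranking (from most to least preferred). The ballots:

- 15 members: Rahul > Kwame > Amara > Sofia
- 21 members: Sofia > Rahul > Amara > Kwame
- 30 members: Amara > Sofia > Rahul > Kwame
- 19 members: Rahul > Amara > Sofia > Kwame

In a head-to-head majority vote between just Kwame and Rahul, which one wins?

Voters preferring Kwame to Rahul: 0; preferring Rahul to Kwame: 85.
Rahul wins the head-to-head.

Rahul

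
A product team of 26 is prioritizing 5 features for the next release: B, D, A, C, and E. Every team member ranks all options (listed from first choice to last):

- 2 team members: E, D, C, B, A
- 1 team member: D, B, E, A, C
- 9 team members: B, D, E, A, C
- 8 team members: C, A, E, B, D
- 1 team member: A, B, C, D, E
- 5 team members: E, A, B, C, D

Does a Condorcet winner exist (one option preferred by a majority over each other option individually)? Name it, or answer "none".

E

E vs B: 15–11 for E.
E vs D: 15–11 for E.
E vs A: 17–9 for E.
E vs C: 17–9 for E.
E beats every other option head-to-head.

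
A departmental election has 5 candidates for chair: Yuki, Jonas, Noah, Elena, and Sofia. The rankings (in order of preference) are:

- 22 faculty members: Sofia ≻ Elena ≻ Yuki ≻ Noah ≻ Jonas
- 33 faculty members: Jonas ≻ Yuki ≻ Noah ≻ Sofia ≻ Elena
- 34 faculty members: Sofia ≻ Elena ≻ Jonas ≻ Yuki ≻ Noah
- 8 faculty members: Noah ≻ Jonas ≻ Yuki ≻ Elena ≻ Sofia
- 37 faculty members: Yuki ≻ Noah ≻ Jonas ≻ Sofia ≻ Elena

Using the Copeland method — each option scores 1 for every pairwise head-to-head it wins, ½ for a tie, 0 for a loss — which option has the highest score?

Yuki: beats Noah, Elena, and Sofia; loses to Jonas → score 3.
Jonas: beats Yuki, Elena, and Sofia; ties Noah → score 3.5.
Noah: beats Elena and Sofia; ties Jonas; loses to Yuki → score 2.5.
Elena: loses to Yuki, Jonas, Noah, and Sofia → score 0.
Sofia: beats Elena; loses to Yuki, Jonas, and Noah → score 1.
Jonas has the best pairwise record.

Jonas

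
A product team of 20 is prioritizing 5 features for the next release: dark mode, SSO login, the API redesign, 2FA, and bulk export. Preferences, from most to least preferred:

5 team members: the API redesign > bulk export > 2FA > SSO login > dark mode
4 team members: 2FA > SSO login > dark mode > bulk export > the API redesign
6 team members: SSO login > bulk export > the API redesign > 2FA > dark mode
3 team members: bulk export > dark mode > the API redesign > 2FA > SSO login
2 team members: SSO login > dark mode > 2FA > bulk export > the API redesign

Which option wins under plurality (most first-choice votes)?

First-place votes: dark mode 0, SSO login 8, the API redesign 5, 2FA 4, bulk export 3.
SSO login has the most first-place votes.

SSO login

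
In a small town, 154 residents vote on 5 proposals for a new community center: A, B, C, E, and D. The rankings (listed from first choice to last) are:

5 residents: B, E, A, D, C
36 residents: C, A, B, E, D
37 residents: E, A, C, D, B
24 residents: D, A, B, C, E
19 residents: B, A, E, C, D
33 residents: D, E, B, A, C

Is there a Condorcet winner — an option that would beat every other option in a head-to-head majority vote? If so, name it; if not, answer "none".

A

A vs B: 97–57 for A.
A vs C: 118–36 for A.
A vs E: 79–75 for A.
A vs D: 97–57 for A.
A beats every other option head-to-head.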